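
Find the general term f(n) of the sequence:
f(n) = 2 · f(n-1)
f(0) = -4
Pure geometric recurrence with ratio 2.
By induction f(n) = f(0) · (2)^n = - 4 \cdot 2^{n}.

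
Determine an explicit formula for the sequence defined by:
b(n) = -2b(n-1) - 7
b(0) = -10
First-order linear non-homogeneous.
Homogeneous solution: b_h(n) = A·(-2)^n.
Try constant particular solution b_p = K: K = -2K - 7 ⇒ K = - \frac{7}{3}.
General: b(n) = A·(-2)^n - \frac{7}{3}.
Apply b(0) = -10: A - \frac{7}{3} = -10 ⇒ A = - \frac{23}{3}.
So b(n) = - \frac{23 \left(-2\right)^{n}}{3} - \frac{7}{3}.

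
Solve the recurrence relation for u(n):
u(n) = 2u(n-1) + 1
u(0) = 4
First-order linear non-homogeneous.
Homogeneous solution: u_h(n) = A·(2)^n.
Try constant particular solution u_p = K: K = 2K + 1 ⇒ K = -1.
General: u(n) = A·(2)^n - 1.
Apply u(0) = 4: A - 1 = 4 ⇒ A = 5.
So u(n) = 5 \cdot 2^{n} - 1.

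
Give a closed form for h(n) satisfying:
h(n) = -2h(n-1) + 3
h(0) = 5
First-order linear non-homogeneous.
Homogeneous solution: h_h(n) = A·(-2)^n.
Try constant particular solution h_p = K: K = -2K + 3 ⇒ K = 1.
General: h(n) = A·(-2)^n + 1.
Apply h(0) = 5: A + 1 = 5 ⇒ A = 4.
So h(n) = 4 \left(-2\right)^{n} + 1.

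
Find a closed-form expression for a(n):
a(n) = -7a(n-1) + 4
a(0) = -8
First-order linear non-homogeneous.
Homogeneous solution: a_h(n) = A·(-7)^n.
Try constant particular solution a_p = K: K = -7K + 4 ⇒ K = \frac{1}{2}.
General: a(n) = A·(-7)^n + \frac{1}{2}.
Apply a(0) = -8: A + \frac{1}{2} = -8 ⇒ A = - \frac{17}{2}.
So a(n) = \frac{1}{2} - \frac{17 \left(-7\right)^{n}}{2}.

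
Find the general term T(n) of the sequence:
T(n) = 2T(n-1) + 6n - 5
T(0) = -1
First-order linear with linear forcing.
Homogeneous solution: T_h(n) = A·(2)^n.
Try particular T_p(n) = pn + q. Substituting:
  pn + q = 2(p(n-1) + q) + 6n - 5.
Matching the n-coefficient: p = 2p + 6 ⇒ p = -6.
Matching constants: q = -2p + 2q - 5 ⇒ q = -7.
General: T(n) = A·(2)^n - 6 n - 7.
Apply T(0) = -1: A - 7 = -1 ⇒ A = 6.
So T(n) = 6 \cdot 2^{n} - 6 n - 7.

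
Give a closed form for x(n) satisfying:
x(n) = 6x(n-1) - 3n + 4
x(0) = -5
First-order linear with linear forcing.
Homogeneous solution: x_h(n) = A·(6)^n.
Try particular x_p(n) = pn + q. Substituting:
  pn + q = 6(p(n-1) + q) - 3n + 4.
Matching the n-coefficient: p = 6p - 3 ⇒ p = \frac{3}{5}.
Matching constants: q = -6p + 6q + 4 ⇒ q = - \frac{2}{25}.
General: x(n) = A·(6)^n + \frac{3 n}{5} - \frac{2}{25}.
Apply x(0) = -5: A - \frac{2}{25} = -5 ⇒ A = - \frac{123}{25}.
So x(n) = - \frac{123 \cdot 6^{n}}{25} + \frac{3 n}{5} - \frac{2}{25}.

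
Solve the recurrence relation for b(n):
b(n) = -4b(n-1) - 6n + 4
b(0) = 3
First-order linear with linear forcing.
Homogeneous solution: b_h(n) = A·(-4)^n.
Try particular b_p(n) = pn + q. Substituting:
  pn + q = -4(p(n-1) + q) - 6n + 4.
Matching the n-coefficient: p = -4p - 6 ⇒ p = - \frac{6}{5}.
Matching constants: q = 4p - 4q + 4 ⇒ q = - \frac{4}{25}.
General: b(n) = A·(-4)^n - \frac{6 n}{5} - \frac{4}{25}.
Apply b(0) = 3: A - \frac{4}{25} = 3 ⇒ A = \frac{79}{25}.
So b(n) = \frac{79 \left(-4\right)^{n}}{25} - \frac{6 n}{5} - \frac{4}{25}.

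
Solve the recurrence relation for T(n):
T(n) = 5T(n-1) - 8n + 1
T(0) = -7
First-order linear with linear forcing.
Homogeneous solution: T_h(n) = A·(5)^n.
Try particular T_p(n) = pn + q. Substituting:
  pn + q = 5(p(n-1) + q) - 8n + 1.
Matching the n-coefficient: p = 5p - 8 ⇒ p = 2.
Matching constants: q = -5p + 5q + 1 ⇒ q = \frac{9}{4}.
General: T(n) = A·(5)^n + 2 n + \frac{9}{4}.
Apply T(0) = -7: A + \frac{9}{4} = -7 ⇒ A = - \frac{37}{4}.
So T(n) = - \frac{37 \cdot 5^{n}}{4} + 2 n + \frac{9}{4}.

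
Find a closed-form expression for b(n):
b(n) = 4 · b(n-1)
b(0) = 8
Pure geometric recurrence with ratio 4.
By induction b(n) = b(0) · (4)^n = 8 \cdot 4^{n}.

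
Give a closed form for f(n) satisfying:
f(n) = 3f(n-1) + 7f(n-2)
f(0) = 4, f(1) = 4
Characteristic equation: x² - 3x - 7 = 0.
Discriminant Δ = (3)² + 4·(7) = 37.
Roots r₁,₂ = (3 ± √37)/2, so r₁ = \frac{3}{2} + \frac{\sqrt{37}}{2}, r₂ = \frac{3}{2} - \frac{\sqrt{37}}{2}.
General solution: f(n) = A·r₁^n + B·r₂^n.
From the initial conditions, A + B = 4 and r₁A + r₂B = 4.
Since r₁ - r₂ = √37: A = (4 - (4)r₂)/√37 = 2 - \frac{2 \sqrt{37}}{37}, and B = 4 - A = \frac{2 \sqrt{37}}{37} + 2.
So f(n) = \left(2 - \frac{2 \sqrt{37}}{37}\right)\left(\frac{3}{2} + \frac{\sqrt{37}}{2}\right)^n + \left(\frac{2 \sqrt{37}}{37} + 2\right)\left(\frac{3}{2} - \frac{\sqrt{37}}{2}\right)^n.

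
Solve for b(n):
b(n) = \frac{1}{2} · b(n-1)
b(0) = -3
Pure geometric recurrence with ratio \frac{1}{2}.
By induction b(n) = b(0) · (\frac{1}{2})^n = - 3 \cdot 2^{- n}.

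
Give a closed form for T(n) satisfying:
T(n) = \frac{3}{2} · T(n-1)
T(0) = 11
Pure geometric recurrence with ratio \frac{3}{2}.
By induction T(n) = T(0) · (\frac{3}{2})^n = 11 \left(\frac{3}{2}\right)^{n}.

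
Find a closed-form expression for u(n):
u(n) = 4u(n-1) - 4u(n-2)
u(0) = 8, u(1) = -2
Characteristic equation: x² - 4x + 4 = 0, which is (x - (2))².
Repeated root r = 2.
General solution: u(n) = (A + Bn)·(2)^n.
From u(0) = 8: A = 8.
From u(1) = -2: (A + B)·(2) = -2 ⇒ B = -9.
So u(n) = \left(8 - 9 n\right) \cdot (2)^n.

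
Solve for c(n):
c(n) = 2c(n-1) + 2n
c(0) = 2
First-order linear with linear forcing.
Homogeneous solution: c_h(n) = A·(2)^n.
Try particular c_p(n) = pn + q. Substituting:
  pn + q = 2(p(n-1) + q) + 2n.
Matching the n-coefficient: p = 2p + 2 ⇒ p = -2.
Matching constants: q = -2p + 2q ⇒ q = -4.
General: c(n) = A·(2)^n - 2 n - 4.
Apply c(0) = 2: A - 4 = 2 ⇒ A = 6.
So c(n) = 6 \cdot 2^{n} - 2 n - 4.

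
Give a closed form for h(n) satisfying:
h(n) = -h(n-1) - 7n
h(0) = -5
First-order linear with linear forcing.
Homogeneous solution: h_h(n) = A·(-1)^n.
Try particular h_p(n) = pn + q. Substituting:
  pn + q = -(p(n-1) + q) - 7n.
Matching the n-coefficient: p = -p - 7 ⇒ p = - \frac{7}{2}.
Matching constants: q = p - q ⇒ q = - \frac{7}{4}.
General: h(n) = A·(-1)^n - \frac{7 n}{2} - \frac{7}{4}.
Apply h(0) = -5: A - \frac{7}{4} = -5 ⇒ A = - \frac{13}{4}.
So h(n) = - \frac{13 \left(-1\right)^{n}}{4} - \frac{7 n}{2} - \frac{7}{4}.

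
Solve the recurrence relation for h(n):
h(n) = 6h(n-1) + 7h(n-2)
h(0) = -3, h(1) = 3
Characteristic equation: x² - 6x - 7 = 0, which factors as (x - (-1))(x - (7)) = 0.
Roots r₁ = -1, r₂ = 7 (distinct).
General solution: h(n) = A·(-1)^n + B·(7)^n.
From h(0) = -3: A + B = -3.
From h(1) = 3: -A + 7B = 3.
Solving: A = -3, B = 0.
So h(n) = - 3 \left(-1\right)^{n}.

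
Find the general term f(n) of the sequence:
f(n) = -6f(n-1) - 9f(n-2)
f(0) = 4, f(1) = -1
Characteristic equation: x² + 6x + 9 = 0, which is (x - (-3))².
Repeated root r = -3.
General solution: f(n) = (A + Bn)·(-3)^n.
From f(0) = 4: A = 4.
From f(1) = -1: (A + B)·(-3) = -1 ⇒ B = - \frac{11}{3}.
So f(n) = \left(4 - \frac{11 n}{3}\right) \cdot (-3)^n.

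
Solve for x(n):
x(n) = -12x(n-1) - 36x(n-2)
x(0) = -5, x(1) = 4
Characteristic equation: x² + 12x + 36 = 0, which is (x - (-6))².
Repeated root r = -6.
General solution: x(n) = (A + Bn)·(-6)^n.
From x(0) = -5: A = -5.
From x(1) = 4: (A + B)·(-6) = 4 ⇒ B = \frac{13}{3}.
So x(n) = \left(\frac{13 n}{3} - 5\right) \cdot (-6)^n.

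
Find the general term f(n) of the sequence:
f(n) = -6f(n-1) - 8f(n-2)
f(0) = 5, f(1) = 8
Characteristic equation: x² + 6x + 8 = 0, which factors as (x - (-2))(x - (-4)) = 0.
Roots r₁ = -2, r₂ = -4 (distinct).
General solution: f(n) = A·(-2)^n + B·(-4)^n.
From f(0) = 5: A + B = 5.
From f(1) = 8: -2A - 4B = 8.
Solving: A = 14, B = -9.
So f(n) = 14 \left(-2\right)^{n} - 9 \left(-4\right)^{n}.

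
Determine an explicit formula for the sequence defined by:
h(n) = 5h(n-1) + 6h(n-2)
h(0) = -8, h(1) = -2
Characteristic equation: x² - 5x - 6 = 0, which factors as (x - (-1))(x - (6)) = 0.
Roots r₁ = -1, r₂ = 6 (distinct).
General solution: h(n) = A·(-1)^n + B·(6)^n.
From h(0) = -8: A + B = -8.
From h(1) = -2: -A + 6B = -2.
Solving: A = - \frac{46}{7}, B = - \frac{10}{7}.
So h(n) = - \frac{46 \left(-1\right)^{n}}{7} - \frac{10 \cdot 6^{n}}{7}.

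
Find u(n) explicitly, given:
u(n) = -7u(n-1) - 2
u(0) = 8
First-order linear non-homogeneous.
Homogeneous solution: u_h(n) = A·(-7)^n.
Try constant particular solution u_p = K: K = -7K - 2 ⇒ K = - \frac{1}{4}.
General: u(n) = A·(-7)^n - \frac{1}{4}.
Apply u(0) = 8: A - \frac{1}{4} = 8 ⇒ A = \frac{33}{4}.
So u(n) = \frac{33 \left(-7\right)^{n}}{4} - \frac{1}{4}.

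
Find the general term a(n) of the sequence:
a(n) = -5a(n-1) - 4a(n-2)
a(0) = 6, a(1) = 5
Characteristic equation: x² + 5x + 4 = 0, which factors as (x - (-4))(x - (-1)) = 0.
Roots r₁ = -4, r₂ = -1 (distinct).
General solution: a(n) = A·(-4)^n + B·(-1)^n.
From a(0) = 6: A + B = 6.
From a(1) = 5: -4A - B = 5.
Solving: A = - \frac{11}{3}, B = \frac{29}{3}.
So a(n) = \frac{29 \left(-1\right)^{n}}{3} - \frac{11 \left(-4\right)^{n}}{3}.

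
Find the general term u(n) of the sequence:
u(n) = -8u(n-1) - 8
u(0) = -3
First-order linear non-homogeneous.
Homogeneous solution: u_h(n) = A·(-8)^n.
Try constant particular solution u_p = K: K = -8K - 8 ⇒ K = - \frac{8}{9}.
General: u(n) = A·(-8)^n - \frac{8}{9}.
Apply u(0) = -3: A - \frac{8}{9} = -3 ⇒ A = - \frac{19}{9}.
So u(n) = - \frac{19 \left(-8\right)^{n}}{9} - \frac{8}{9}.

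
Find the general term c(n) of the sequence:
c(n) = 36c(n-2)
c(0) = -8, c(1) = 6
Characteristic equation: x² - 36 = 0, which factors as (x - (-6))(x - (6)) = 0.
Roots r₁ = -6, r₂ = 6 (distinct).
General solution: c(n) = A·(-6)^n + B·(6)^n.
From c(0) = -8: A + B = -8.
From c(1) = 6: -6A + 6B = 6.
Solving: A = - \frac{9}{2}, B = - \frac{7}{2}.
So c(n) = - \frac{9 \left(-6\right)^{n}}{2} - \frac{7 \cdot 6^{n}}{2}.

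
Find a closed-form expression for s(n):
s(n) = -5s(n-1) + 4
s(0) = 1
First-order linear non-homogeneous.
Homogeneous solution: s_h(n) = A·(-5)^n.
Try constant particular solution s_p = K: K = -5K + 4 ⇒ K = \frac{2}{3}.
General: s(n) = A·(-5)^n + \frac{2}{3}.
Apply s(0) = 1: A + \frac{2}{3} = 1 ⇒ A = \frac{1}{3}.
So s(n) = \frac{\left(-5\right)^{n}}{3} + \frac{2}{3}.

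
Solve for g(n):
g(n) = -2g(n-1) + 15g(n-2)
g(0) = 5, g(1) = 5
Characteristic equation: x² + 2x - 15 = 0, which factors as (x - (3))(x - (-5)) = 0.
Roots r₁ = 3, r₂ = -5 (distinct).
General solution: g(n) = A·(3)^n + B·(-5)^n.
From g(0) = 5: A + B = 5.
From g(1) = 5: 3A - 5B = 5.
Solving: A = \frac{15}{4}, B = \frac{5}{4}.
So g(n) = \frac{5 \left(-5\right)^{n}}{4} + \frac{15 \cdot 3^{n}}{4}.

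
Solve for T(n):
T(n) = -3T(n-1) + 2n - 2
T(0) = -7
First-order linear with linear forcing.
Homogeneous solution: T_h(n) = A·(-3)^n.
Try particular T_p(n) = pn + q. Substituting:
  pn + q = -3(p(n-1) + q) + 2n - 2.
Matching the n-coefficient: p = -3p + 2 ⇒ p = \frac{1}{2}.
Matching constants: q = 3p - 3q - 2 ⇒ q = - \frac{1}{8}.
General: T(n) = A·(-3)^n + \frac{n}{2} - \frac{1}{8}.
Apply T(0) = -7: A - \frac{1}{8} = -7 ⇒ A = - \frac{55}{8}.
So T(n) = - \frac{55 \left(-3\right)^{n}}{8} + \frac{n}{2} - \frac{1}{8}.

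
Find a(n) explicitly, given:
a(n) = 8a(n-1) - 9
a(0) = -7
First-order linear non-homogeneous.
Homogeneous solution: a_h(n) = A·(8)^n.
Try constant particular solution a_p = K: K = 8K - 9 ⇒ K = \frac{9}{7}.
General: a(n) = A·(8)^n + \frac{9}{7}.
Apply a(0) = -7: A + \frac{9}{7} = -7 ⇒ A = - \frac{58}{7}.
So a(n) = \frac{9}{7} - \frac{58 \cdot 8^{n}}{7}.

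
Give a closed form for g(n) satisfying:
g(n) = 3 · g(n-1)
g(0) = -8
Pure geometric recurrence with ratio 3.
By induction g(n) = g(0) · (3)^n = - 8 \cdot 3^{n}.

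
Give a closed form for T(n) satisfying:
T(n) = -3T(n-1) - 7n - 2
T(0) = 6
First-order linear with linear forcing.
Homogeneous solution: T_h(n) = A·(-3)^n.
Try particular T_p(n) = pn + q. Substituting:
  pn + q = -3(p(n-1) + q) - 7n - 2.
Matching the n-coefficient: p = -3p - 7 ⇒ p = - \frac{7}{4}.
Matching constants: q = 3p - 3q - 2 ⇒ q = - \frac{29}{16}.
General: T(n) = A·(-3)^n - \frac{7 n}{4} - \frac{29}{16}.
Apply T(0) = 6: A - \frac{29}{16} = 6 ⇒ A = \frac{125}{16}.
So T(n) = \frac{125 \left(-3\right)^{n}}{16} - \frac{7 n}{4} - \frac{29}{16}.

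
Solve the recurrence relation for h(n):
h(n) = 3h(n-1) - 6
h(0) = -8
First-order linear non-homogeneous.
Homogeneous solution: h_h(n) = A·(3)^n.
Try constant particular solution h_p = K: K = 3K - 6 ⇒ K = 3.
General: h(n) = A·(3)^n + 3.
Apply h(0) = -8: A + 3 = -8 ⇒ A = -11.
So h(n) = 3 - 11 \cdot 3^{n}.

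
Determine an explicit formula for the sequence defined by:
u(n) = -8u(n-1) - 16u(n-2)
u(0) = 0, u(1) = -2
Characteristic equation: x² + 8x + 16 = 0, which is (x - (-4))².
Repeated root r = -4.
General solution: u(n) = (A + Bn)·(-4)^n.
From u(0) = 0: A = 0.
From u(1) = -2: (A + B)·(-4) = -2 ⇒ B = \frac{1}{2}.
So u(n) = \left(\frac{n}{2}\right) \cdot (-4)^n.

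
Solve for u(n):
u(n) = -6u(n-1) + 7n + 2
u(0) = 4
First-order linear with linear forcing.
Homogeneous solution: u_h(n) = A·(-6)^n.
Try particular u_p(n) = pn + q. Substituting:
  pn + q = -6(p(n-1) + q) + 7n + 2.
Matching the n-coefficient: p = -6p + 7 ⇒ p = 1.
Matching constants: q = 6p - 6q + 2 ⇒ q = \frac{8}{7}.
General: u(n) = A·(-6)^n + n + \frac{8}{7}.
Apply u(0) = 4: A + \frac{8}{7} = 4 ⇒ A = \frac{20}{7}.
So u(n) = \frac{20 \left(-6\right)^{n}}{7} + n + \frac{8}{7}.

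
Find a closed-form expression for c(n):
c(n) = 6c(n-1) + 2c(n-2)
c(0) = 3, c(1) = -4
Characteristic equation: x² - 6x - 2 = 0.
Discriminant Δ = (6)² + 4·(2) = 44.
Roots r₁,₂ = (6 ± √44)/2, so r₁ = 3 + \sqrt{11}, r₂ = 3 - \sqrt{11}.
General solution: c(n) = A·r₁^n + B·r₂^n.
From the initial conditions, A + B = 3 and r₁A + r₂B = -4.
Since r₁ - r₂ = √44: A = (-4 - (3)r₂)/√44 = \frac{3}{2} - \frac{13 \sqrt{11}}{22}, and B = 3 - A = \frac{3}{2} + \frac{13 \sqrt{11}}{22}.
So c(n) = \left(\frac{3}{2} - \frac{13 \sqrt{11}}{22}\right)\left(3 + \sqrt{11}\right)^n + \left(\frac{3}{2} + \frac{13 \sqrt{11}}{22}\right)\left(3 - \sqrt{11}\right)^n.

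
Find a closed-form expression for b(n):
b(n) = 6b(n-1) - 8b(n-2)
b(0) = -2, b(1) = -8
Characteristic equation: x² - 6x + 8 = 0, which factors as (x - (2))(x - (4)) = 0.
Roots r₁ = 2, r₂ = 4 (distinct).
General solution: b(n) = A·(2)^n + B·(4)^n.
From b(0) = -2: A + B = -2.
From b(1) = -8: 2A + 4B = -8.
Solving: A = 0, B = -2.
So b(n) = - 2 \cdot 4^{n}.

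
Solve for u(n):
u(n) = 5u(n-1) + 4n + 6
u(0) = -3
First-order linear with linear forcing.
Homogeneous solution: u_h(n) = A·(5)^n.
Try particular u_p(n) = pn + q. Substituting:
  pn + q = 5(p(n-1) + q) + 4n + 6.
Matching the n-coefficient: p = 5p + 4 ⇒ p = -1.
Matching constants: q = -5p + 5q + 6 ⇒ q = - \frac{11}{4}.
General: u(n) = A·(5)^n - n - \frac{11}{4}.
Apply u(0) = -3: A - \frac{11}{4} = -3 ⇒ A = - \frac{1}{4}.
So u(n) = - \frac{5^{n}}{4} - n - \frac{11}{4}.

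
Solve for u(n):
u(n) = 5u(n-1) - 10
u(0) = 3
First-order linear non-homogeneous.
Homogeneous solution: u_h(n) = A·(5)^n.
Try constant particular solution u_p = K: K = 5K - 10 ⇒ K = \frac{5}{2}.
General: u(n) = A·(5)^n + \frac{5}{2}.
Apply u(0) = 3: A + \frac{5}{2} = 3 ⇒ A = \frac{1}{2}.
So u(n) = \frac{5^{n}}{2} + \frac{5}{2}.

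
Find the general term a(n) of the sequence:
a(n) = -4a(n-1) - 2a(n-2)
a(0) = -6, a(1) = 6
Characteristic equation: x² + 4x + 2 = 0.
Discriminant Δ = (-4)² + 4·(-2) = 8.
Roots r₁,₂ = (-4 ± √8)/2, so r₁ = -2 + \sqrt{2}, r₂ = -2 - \sqrt{2}.
General solution: a(n) = A·r₁^n + B·r₂^n.
From the initial conditions, A + B = -6 and r₁A + r₂B = 6.
Since r₁ - r₂ = √8: A = (6 - (-6)r₂)/√8 = -3 - \frac{3 \sqrt{2}}{2}, and B = -6 - A = -3 + \frac{3 \sqrt{2}}{2}.
So a(n) = \left(-3 - \frac{3 \sqrt{2}}{2}\right)\left(-2 + \sqrt{2}\right)^n + \left(-3 + \frac{3 \sqrt{2}}{2}\right)\left(-2 - \sqrt{2}\right)^n.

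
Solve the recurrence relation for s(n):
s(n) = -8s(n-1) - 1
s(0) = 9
First-order linear non-homogeneous.
Homogeneous solution: s_h(n) = A·(-8)^n.
Try constant particular solution s_p = K: K = -8K - 1 ⇒ K = - \frac{1}{9}.
General: s(n) = A·(-8)^n - \frac{1}{9}.
Apply s(0) = 9: A - \frac{1}{9} = 9 ⇒ A = \frac{82}{9}.
So s(n) = \frac{82 \left(-8\right)^{n}}{9} - \frac{1}{9}.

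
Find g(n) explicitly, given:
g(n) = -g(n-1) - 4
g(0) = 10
First-order linear non-homogeneous.
Homogeneous solution: g_h(n) = A·(-1)^n.
Try constant particular solution g_p = K: K = -K - 4 ⇒ K = -2.
General: g(n) = A·(-1)^n - 2.
Apply g(0) = 10: A - 2 = 10 ⇒ A = 12.
So g(n) = 12 \left(-1\right)^{n} - 2.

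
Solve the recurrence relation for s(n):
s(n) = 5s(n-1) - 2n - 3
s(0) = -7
First-order linear with linear forcing.
Homogeneous solution: s_h(n) = A·(5)^n.
Try particular s_p(n) = pn + q. Substituting:
  pn + q = 5(p(n-1) + q) - 2n - 3.
Matching the n-coefficient: p = 5p - 2 ⇒ p = \frac{1}{2}.
Matching constants: q = -5p + 5q - 3 ⇒ q = \frac{11}{8}.
General: s(n) = A·(5)^n + \frac{n}{2} + \frac{11}{8}.
Apply s(0) = -7: A + \frac{11}{8} = -7 ⇒ A = - \frac{67}{8}.
So s(n) = - \frac{67 \cdot 5^{n}}{8} + \frac{n}{2} + \frac{11}{8}.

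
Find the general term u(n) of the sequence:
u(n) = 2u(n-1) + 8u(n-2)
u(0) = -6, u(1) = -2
Characteristic equation: x² - 2x - 8 = 0, which factors as (x - (4))(x - (-2)) = 0.
Roots r₁ = 4, r₂ = -2 (distinct).
General solution: u(n) = A·(4)^n + B·(-2)^n.
From u(0) = -6: A + B = -6.
From u(1) = -2: 4A - 2B = -2.
Solving: A = - \frac{7}{3}, B = - \frac{11}{3}.
So u(n) = - \frac{11 \left(-2\right)^{n}}{3} - \frac{7 \cdot 4^{n}}{3}.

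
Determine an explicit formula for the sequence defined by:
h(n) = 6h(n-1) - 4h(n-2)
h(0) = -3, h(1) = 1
Characteristic equation: x² - 6x + 4 = 0.
Discriminant Δ = (6)² + 4·(-4) = 20.
Roots r₁,₂ = (6 ± √20)/2, so r₁ = \sqrt{5} + 3, r₂ = 3 - \sqrt{5}.
General solution: h(n) = A·r₁^n + B·r₂^n.
From the initial conditions, A + B = -3 and r₁A + r₂B = 1.
Since r₁ - r₂ = √20: A = (1 - (-3)r₂)/√20 = - \frac{3}{2} + \sqrt{5}, and B = -3 - A = - \sqrt{5} - \frac{3}{2}.
So h(n) = \left(- \frac{3}{2} + \sqrt{5}\right)\left(\sqrt{5} + 3\right)^n + \left(- \sqrt{5} - \frac{3}{2}\right)\left(3 - \sqrt{5}\right)^n.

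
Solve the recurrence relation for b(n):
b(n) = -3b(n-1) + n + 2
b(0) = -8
First-order linear with linear forcing.
Homogeneous solution: b_h(n) = A·(-3)^n.
Try particular b_p(n) = pn + q. Substituting:
  pn + q = -3(p(n-1) + q) + n + 2.
Matching the n-coefficient: p = -3p + 1 ⇒ p = \frac{1}{4}.
Matching constants: q = 3p - 3q + 2 ⇒ q = \frac{11}{16}.
General: b(n) = A·(-3)^n + \frac{n}{4} + \frac{11}{16}.
Apply b(0) = -8: A + \frac{11}{16} = -8 ⇒ A = - \frac{139}{16}.
So b(n) = - \frac{139 \left(-3\right)^{n}}{16} + \frac{n}{4} + \frac{11}{16}.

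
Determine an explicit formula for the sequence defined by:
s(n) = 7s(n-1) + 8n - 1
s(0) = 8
First-order linear with linear forcing.
Homogeneous solution: s_h(n) = A·(7)^n.
Try particular s_p(n) = pn + q. Substituting:
  pn + q = 7(p(n-1) + q) + 8n - 1.
Matching the n-coefficient: p = 7p + 8 ⇒ p = - \frac{4}{3}.
Matching constants: q = -7p + 7q - 1 ⇒ q = - \frac{25}{18}.
General: s(n) = A·(7)^n - \frac{4 n}{3} - \frac{25}{18}.
Apply s(0) = 8: A - \frac{25}{18} = 8 ⇒ A = \frac{169}{18}.
So s(n) = \frac{169 \cdot 7^{n}}{18} - \frac{4 n}{3} - \frac{25}{18}.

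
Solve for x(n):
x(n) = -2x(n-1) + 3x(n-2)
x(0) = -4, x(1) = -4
Characteristic equation: x² + 2x - 3 = 0, which factors as (x - (-3))(x - (1)) = 0.
Roots r₁ = -3, r₂ = 1 (distinct).
General solution: x(n) = A·(-3)^n + B·(1)^n.
From x(0) = -4: A + B = -4.
From x(1) = -4: -3A + B = -4.
Solving: A = 0, B = -4.
So x(n) = -4.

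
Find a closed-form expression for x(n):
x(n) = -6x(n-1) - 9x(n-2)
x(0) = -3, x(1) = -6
Characteristic equation: x² + 6x + 9 = 0, which is (x - (-3))².
Repeated root r = -3.
General solution: x(n) = (A + Bn)·(-3)^n.
From x(0) = -3: A = -3.
From x(1) = -6: (A + B)·(-3) = -6 ⇒ B = 5.
So x(n) = \left(5 n - 3\right) \cdot (-3)^n.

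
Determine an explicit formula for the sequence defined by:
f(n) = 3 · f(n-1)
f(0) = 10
Pure geometric recurrence with ratio 3.
By induction f(n) = f(0) · (3)^n = 10 \cdot 3^{n}.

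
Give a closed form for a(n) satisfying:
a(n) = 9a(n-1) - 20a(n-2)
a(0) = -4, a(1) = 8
Characteristic equation: x² - 9x + 20 = 0, which factors as (x - (5))(x - (4)) = 0.
Roots r₁ = 5, r₂ = 4 (distinct).
General solution: a(n) = A·(5)^n + B·(4)^n.
From a(0) = -4: A + B = -4.
From a(1) = 8: 5A + 4B = 8.
Solving: A = 24, B = -28.
So a(n) = - 28 \cdot 4^{n} + 24 \cdot 5^{n}.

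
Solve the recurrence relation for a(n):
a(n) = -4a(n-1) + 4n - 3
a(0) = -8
First-order linear with linear forcing.
Homogeneous solution: a_h(n) = A·(-4)^n.
Try particular a_p(n) = pn + q. Substituting:
  pn + q = -4(p(n-1) + q) + 4n - 3.
Matching the n-coefficient: p = -4p + 4 ⇒ p = \frac{4}{5}.
Matching constants: q = 4p - 4q - 3 ⇒ q = \frac{1}{25}.
General: a(n) = A·(-4)^n + \frac{4 n}{5} + \frac{1}{25}.
Apply a(0) = -8: A + \frac{1}{25} = -8 ⇒ A = - \frac{201}{25}.
So a(n) = - \frac{201 \left(-4\right)^{n}}{25} + \frac{4 n}{5} + \frac{1}{25}.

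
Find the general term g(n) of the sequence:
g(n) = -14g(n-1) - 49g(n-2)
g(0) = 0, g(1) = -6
Characteristic equation: x² + 14x + 49 = 0, which is (x - (-7))².
Repeated root r = -7.
General solution: g(n) = (A + Bn)·(-7)^n.
From g(0) = 0: A = 0.
From g(1) = -6: (A + B)·(-7) = -6 ⇒ B = \frac{6}{7}.
So g(n) = \left(\frac{6 n}{7}\right) \cdot (-7)^n.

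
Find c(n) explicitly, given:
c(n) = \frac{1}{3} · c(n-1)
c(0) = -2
Pure geometric recurrence with ratio \frac{1}{3}.
By induction c(n) = c(0) · (\frac{1}{3})^n = - 2 \cdot 3^{- n}.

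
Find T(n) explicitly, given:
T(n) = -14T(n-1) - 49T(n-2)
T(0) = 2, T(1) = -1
Characteristic equation: x² + 14x + 49 = 0, which is (x - (-7))².
Repeated root r = -7.
General solution: T(n) = (A + Bn)·(-7)^n.
From T(0) = 2: A = 2.
From T(1) = -1: (A + B)·(-7) = -1 ⇒ B = - \frac{13}{7}.
So T(n) = \left(2 - \frac{13 n}{7}\right) \cdot (-7)^n.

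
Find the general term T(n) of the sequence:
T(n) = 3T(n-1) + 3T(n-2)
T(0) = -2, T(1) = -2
Characteristic equation: x² - 3x - 3 = 0.
Discriminant Δ = (3)² + 4·(3) = 21.
Roots r₁,₂ = (3 ± √21)/2, so r₁ = \frac{3}{2} + \frac{\sqrt{21}}{2}, r₂ = \frac{3}{2} - \frac{\sqrt{21}}{2}.
General solution: T(n) = A·r₁^n + B·r₂^n.
From the initial conditions, A + B = -2 and r₁A + r₂B = -2.
Since r₁ - r₂ = √21: A = (-2 - (-2)r₂)/√21 = -1 + \frac{\sqrt{21}}{21}, and B = -2 - A = -1 - \frac{\sqrt{21}}{21}.
So T(n) = \left(-1 + \frac{\sqrt{21}}{21}\right)\left(\frac{3}{2} + \frac{\sqrt{21}}{2}\right)^n + \left(-1 - \frac{\sqrt{21}}{21}\right)\left(\frac{3}{2} - \frac{\sqrt{21}}{2}\right)^n.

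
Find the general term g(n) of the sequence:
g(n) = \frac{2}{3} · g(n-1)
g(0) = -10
Pure geometric recurrence with ratio \frac{2}{3}.
By induction g(n) = g(0) · (\frac{2}{3})^n = - 10 \left(\frac{2}{3}\right)^{n}.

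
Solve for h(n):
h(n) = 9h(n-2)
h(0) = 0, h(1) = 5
Characteristic equation: x² - 9 = 0, which factors as (x - (3))(x - (-3)) = 0.
Roots r₁ = 3, r₂ = -3 (distinct).
General solution: h(n) = A·(3)^n + B·(-3)^n.
From h(0) = 0: A + B = 0.
From h(1) = 5: 3A - 3B = 5.
Solving: A = \frac{5}{6}, B = - \frac{5}{6}.
So h(n) = - \frac{5 \left(-3\right)^{n}}{6} + \frac{5 \cdot 3^{n}}{6}.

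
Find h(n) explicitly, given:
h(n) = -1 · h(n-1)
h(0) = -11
Pure geometric recurrence with ratio -1.
By induction h(n) = h(0) · (-1)^n = - 11 \left(-1\right)^{n}.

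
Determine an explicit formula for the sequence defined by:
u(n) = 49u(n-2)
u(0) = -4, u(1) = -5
Characteristic equation: x² - 49 = 0, which factors as (x - (7))(x - (-7)) = 0.
Roots r₁ = 7, r₂ = -7 (distinct).
General solution: u(n) = A·(7)^n + B·(-7)^n.
From u(0) = -4: A + B = -4.
From u(1) = -5: 7A - 7B = -5.
Solving: A = - \frac{33}{14}, B = - \frac{23}{14}.
So u(n) = - \frac{23 \left(-7\right)^{n}}{14} - \frac{33 \cdot 7^{n}}{14}.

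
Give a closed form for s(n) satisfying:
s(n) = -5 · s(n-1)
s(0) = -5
Pure geometric recurrence with ratio -5.
By induction s(n) = s(0) · (-5)^n = - 5 \left(-5\right)^{n}.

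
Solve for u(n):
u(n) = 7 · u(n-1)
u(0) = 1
Pure geometric recurrence with ratio 7.
By induction u(n) = u(0) · (7)^n = 7^{n}.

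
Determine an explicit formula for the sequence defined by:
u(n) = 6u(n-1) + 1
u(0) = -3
First-order linear non-homogeneous.
Homogeneous solution: u_h(n) = A·(6)^n.
Try constant particular solution u_p = K: K = 6K + 1 ⇒ K = - \frac{1}{5}.
General: u(n) = A·(6)^n - \frac{1}{5}.
Apply u(0) = -3: A - \frac{1}{5} = -3 ⇒ A = - \frac{14}{5}.
So u(n) = - \frac{14 \cdot 6^{n}}{5} - \frac{1}{5}.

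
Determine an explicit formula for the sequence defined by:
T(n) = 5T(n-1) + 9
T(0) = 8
First-order linear non-homogeneous.
Homogeneous solution: T_h(n) = A·(5)^n.
Try constant particular solution T_p = K: K = 5K + 9 ⇒ K = - \frac{9}{4}.
General: T(n) = A·(5)^n - \frac{9}{4}.
Apply T(0) = 8: A - \frac{9}{4} = 8 ⇒ A = \frac{41}{4}.
So T(n) = \frac{41 \cdot 5^{n}}{4} - \frac{9}{4}.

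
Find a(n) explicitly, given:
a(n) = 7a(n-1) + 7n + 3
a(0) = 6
First-order linear with linear forcing.
Homogeneous solution: a_h(n) = A·(7)^n.
Try particular a_p(n) = pn + q. Substituting:
  pn + q = 7(p(n-1) + q) + 7n + 3.
Matching the n-coefficient: p = 7p + 7 ⇒ p = - \frac{7}{6}.
Matching constants: q = -7p + 7q + 3 ⇒ q = - \frac{67}{36}.
General: a(n) = A·(7)^n - \frac{7 n}{6} - \frac{67}{36}.
Apply a(0) = 6: A - \frac{67}{36} = 6 ⇒ A = \frac{283}{36}.
So a(n) = \frac{283 \cdot 7^{n}}{36} - \frac{7 n}{6} - \frac{67}{36}.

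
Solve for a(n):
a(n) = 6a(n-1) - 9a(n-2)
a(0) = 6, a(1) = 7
Characteristic equation: x² - 6x + 9 = 0, which is (x - (3))².
Repeated root r = 3.
General solution: a(n) = (A + Bn)·(3)^n.
From a(0) = 6: A = 6.
From a(1) = 7: (A + B)·(3) = 7 ⇒ B = - \frac{11}{3}.
So a(n) = \left(6 - \frac{11 n}{3}\right) \cdot (3)^n.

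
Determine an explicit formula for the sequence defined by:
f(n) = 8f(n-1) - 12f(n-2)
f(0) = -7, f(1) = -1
Characteristic equation: x² - 8x + 12 = 0, which factors as (x - (2))(x - (6)) = 0.
Roots r₁ = 2, r₂ = 6 (distinct).
General solution: f(n) = A·(2)^n + B·(6)^n.
From f(0) = -7: A + B = -7.
From f(1) = -1: 2A + 6B = -1.
Solving: A = - \frac{41}{4}, B = \frac{13}{4}.
So f(n) = - \frac{41 \cdot 2^{n}}{4} + \frac{13 \cdot 6^{n}}{4}.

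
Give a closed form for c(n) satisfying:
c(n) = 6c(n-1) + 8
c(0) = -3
First-order linear non-homogeneous.
Homogeneous solution: c_h(n) = A·(6)^n.
Try constant particular solution c_p = K: K = 6K + 8 ⇒ K = - \frac{8}{5}.
General: c(n) = A·(6)^n - \frac{8}{5}.
Apply c(0) = -3: A - \frac{8}{5} = -3 ⇒ A = - \frac{7}{5}.
So c(n) = - \frac{7 \cdot 6^{n}}{5} - \frac{8}{5}.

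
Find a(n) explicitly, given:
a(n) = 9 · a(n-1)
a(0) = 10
Pure geometric recurrence with ratio 9.
By induction a(n) = a(0) · (9)^n = 10 \cdot 9^{n}.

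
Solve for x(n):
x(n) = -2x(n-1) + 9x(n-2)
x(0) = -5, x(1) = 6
Characteristic equation: x² + 2x - 9 = 0.
Discriminant Δ = (-2)² + 4·(9) = 40.
Roots r₁,₂ = (-2 ± √40)/2, so r₁ = -1 + \sqrt{10}, r₂ = - \sqrt{10} - 1.
General solution: x(n) = A·r₁^n + B·r₂^n.
From the initial conditions, A + B = -5 and r₁A + r₂B = 6.
Since r₁ - r₂ = √40: A = (6 - (-5)r₂)/√40 = - \frac{5}{2} + \frac{\sqrt{10}}{20}, and B = -5 - A = - \frac{5}{2} - \frac{\sqrt{10}}{20}.
So x(n) = \left(- \frac{5}{2} + \frac{\sqrt{10}}{20}\right)\left(-1 + \sqrt{10}\right)^n + \left(- \frac{5}{2} - \frac{\sqrt{10}}{20}\right)\left(- \sqrt{10} - 1\right)^n.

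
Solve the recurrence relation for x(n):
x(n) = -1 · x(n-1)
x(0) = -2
Pure geometric recurrence with ratio -1.
By induction x(n) = x(0) · (-1)^n = - 2 \left(-1\right)^{n}.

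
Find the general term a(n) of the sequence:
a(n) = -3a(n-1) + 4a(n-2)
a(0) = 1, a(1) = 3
Characteristic equation: x² + 3x - 4 = 0, which factors as (x - (1))(x - (-4)) = 0.
Roots r₁ = 1, r₂ = -4 (distinct).
General solution: a(n) = A·(1)^n + B·(-4)^n.
From a(0) = 1: A + B = 1.
From a(1) = 3: A - 4B = 3.
Solving: A = \frac{7}{5}, B = - \frac{2}{5}.
So a(n) = \frac{7}{5} - \frac{2 \left(-4\right)^{n}}{5}.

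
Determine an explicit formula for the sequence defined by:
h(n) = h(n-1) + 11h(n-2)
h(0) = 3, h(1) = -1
Characteristic equation: x² - x - 11 = 0.
Discriminant Δ = (1)² + 4·(11) = 45.
Roots r₁,₂ = (1 ± √45)/2, so r₁ = \frac{1}{2} + \frac{3 \sqrt{5}}{2}, r₂ = \frac{1}{2} - \frac{3 \sqrt{5}}{2}.
General solution: h(n) = A·r₁^n + B·r₂^n.
From the initial conditions, A + B = 3 and r₁A + r₂B = -1.
Since r₁ - r₂ = √45: A = (-1 - (3)r₂)/√45 = \frac{3}{2} - \frac{\sqrt{5}}{6}, and B = 3 - A = \frac{\sqrt{5}}{6} + \frac{3}{2}.
So h(n) = \left(\frac{3}{2} - \frac{\sqrt{5}}{6}\right)\left(\frac{1}{2} + \frac{3 \sqrt{5}}{2}\right)^n + \left(\frac{\sqrt{5}}{6} + \frac{3}{2}\right)\left(\frac{1}{2} - \frac{3 \sqrt{5}}{2}\right)^n.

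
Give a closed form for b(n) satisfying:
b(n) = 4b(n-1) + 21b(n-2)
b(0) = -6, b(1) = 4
Characteristic equation: x² - 4x - 21 = 0, which factors as (x - (7))(x - (-3)) = 0.
Roots r₁ = 7, r₂ = -3 (distinct).
General solution: b(n) = A·(7)^n + B·(-3)^n.
From b(0) = -6: A + B = -6.
From b(1) = 4: 7A - 3B = 4.
Solving: A = - \frac{7}{5}, B = - \frac{23}{5}.
So b(n) = - \frac{23 \left(-3\right)^{n}}{5} - \frac{7 \cdot 7^{n}}{5}.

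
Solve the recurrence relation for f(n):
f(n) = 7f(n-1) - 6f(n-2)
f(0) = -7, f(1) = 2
Characteristic equation: x² - 7x + 6 = 0, which factors as (x - (6))(x - (1)) = 0.
Roots r₁ = 6, r₂ = 1 (distinct).
General solution: f(n) = A·(6)^n + B·(1)^n.
From f(0) = -7: A + B = -7.
From f(1) = 2: 6A + B = 2.
Solving: A = \frac{9}{5}, B = - \frac{44}{5}.
So f(n) = \frac{9 \cdot 6^{n}}{5} - \frac{44}{5}.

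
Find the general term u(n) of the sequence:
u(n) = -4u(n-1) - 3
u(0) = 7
First-order linear non-homogeneous.
Homogeneous solution: u_h(n) = A·(-4)^n.
Try constant particular solution u_p = K: K = -4K - 3 ⇒ K = - \frac{3}{5}.
General: u(n) = A·(-4)^n - \frac{3}{5}.
Apply u(0) = 7: A - \frac{3}{5} = 7 ⇒ A = \frac{38}{5}.
So u(n) = \frac{38 \left(-4\right)^{n}}{5} - \frac{3}{5}.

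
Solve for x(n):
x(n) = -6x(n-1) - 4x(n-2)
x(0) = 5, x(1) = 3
Characteristic equation: x² + 6x + 4 = 0.
Discriminant Δ = (-6)² + 4·(-4) = 20.
Roots r₁,₂ = (-6 ± √20)/2, so r₁ = -3 + \sqrt{5}, r₂ = -3 - \sqrt{5}.
General solution: x(n) = A·r₁^n + B·r₂^n.
From the initial conditions, A + B = 5 and r₁A + r₂B = 3.
Since r₁ - r₂ = √20: A = (3 - (5)r₂)/√20 = \frac{5}{2} + \frac{9 \sqrt{5}}{5}, and B = 5 - A = \frac{5}{2} - \frac{9 \sqrt{5}}{5}.
So x(n) = \left(\frac{5}{2} + \frac{9 \sqrt{5}}{5}\right)\left(-3 + \sqrt{5}\right)^n + \left(\frac{5}{2} - \frac{9 \sqrt{5}}{5}\right)\left(-3 - \sqrt{5}\right)^n.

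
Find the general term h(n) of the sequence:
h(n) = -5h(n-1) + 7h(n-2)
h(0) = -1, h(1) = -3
Characteristic equation: x² + 5x - 7 = 0.
Discriminant Δ = (-5)² + 4·(7) = 53.
Roots r₁,₂ = (-5 ± √53)/2, so r₁ = - \frac{5}{2} + \frac{\sqrt{53}}{2}, r₂ = - \frac{\sqrt{53}}{2} - \frac{5}{2}.
General solution: h(n) = A·r₁^n + B·r₂^n.
From the initial conditions, A + B = -1 and r₁A + r₂B = -3.
Since r₁ - r₂ = √53: A = (-3 - (-1)r₂)/√53 = - \frac{11 \sqrt{53}}{106} - \frac{1}{2}, and B = -1 - A = - \frac{1}{2} + \frac{11 \sqrt{53}}{106}.
So h(n) = \left(- \frac{11 \sqrt{53}}{106} - \frac{1}{2}\right)\left(- \frac{5}{2} + \frac{\sqrt{53}}{2}\right)^n + \left(- \frac{1}{2} + \frac{11 \sqrt{53}}{106}\right)\left(- \frac{\sqrt{53}}{2} - \frac{5}{2}\right)^n.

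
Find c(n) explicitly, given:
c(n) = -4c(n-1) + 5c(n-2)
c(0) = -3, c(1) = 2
Characteristic equation: x² + 4x - 5 = 0, which factors as (x - (-5))(x - (1)) = 0.
Roots r₁ = -5, r₂ = 1 (distinct).
General solution: c(n) = A·(-5)^n + B·(1)^n.
From c(0) = -3: A + B = -3.
From c(1) = 2: -5A + B = 2.
Solving: A = - \frac{5}{6}, B = - \frac{13}{6}.
So c(n) = - \frac{5 \left(-5\right)^{n}}{6} - \frac{13}{6}.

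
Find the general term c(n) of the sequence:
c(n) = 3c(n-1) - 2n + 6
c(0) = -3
First-order linear with linear forcing.
Homogeneous solution: c_h(n) = A·(3)^n.
Try particular c_p(n) = pn + q. Substituting:
  pn + q = 3(p(n-1) + q) - 2n + 6.
Matching the n-coefficient: p = 3p - 2 ⇒ p = 1.
Matching constants: q = -3p + 3q + 6 ⇒ q = - \frac{3}{2}.
General: c(n) = A·(3)^n + n - \frac{3}{2}.
Apply c(0) = -3: A - \frac{3}{2} = -3 ⇒ A = - \frac{3}{2}.
So c(n) = - \frac{3 \cdot 3^{n}}{2} + n - \frac{3}{2}.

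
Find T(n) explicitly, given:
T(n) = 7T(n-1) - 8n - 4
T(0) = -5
First-order linear with linear forcing.
Homogeneous solution: T_h(n) = A·(7)^n.
Try particular T_p(n) = pn + q. Substituting:
  pn + q = 7(p(n-1) + q) - 8n - 4.
Matching the n-coefficient: p = 7p - 8 ⇒ p = \frac{4}{3}.
Matching constants: q = -7p + 7q - 4 ⇒ q = \frac{20}{9}.
General: T(n) = A·(7)^n + \frac{4 n}{3} + \frac{20}{9}.
Apply T(0) = -5: A + \frac{20}{9} = -5 ⇒ A = - \frac{65}{9}.
So T(n) = - \frac{65 \cdot 7^{n}}{9} + \frac{4 n}{3} + \frac{20}{9}.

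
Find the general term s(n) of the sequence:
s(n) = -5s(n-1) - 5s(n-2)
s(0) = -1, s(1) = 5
Characteristic equation: x² + 5x + 5 = 0.
Discriminant Δ = (-5)² + 4·(-5) = 5.
Roots r₁,₂ = (-5 ± √5)/2, so r₁ = - \frac{5}{2} + \frac{\sqrt{5}}{2}, r₂ = - \frac{5}{2} - \frac{\sqrt{5}}{2}.
General solution: s(n) = A·r₁^n + B·r₂^n.
From the initial conditions, A + B = -1 and r₁A + r₂B = 5.
Since r₁ - r₂ = √5: A = (5 - (-1)r₂)/√5 = - \frac{1}{2} + \frac{\sqrt{5}}{2}, and B = -1 - A = - \frac{\sqrt{5}}{2} - \frac{1}{2}.
So s(n) = \left(- \frac{1}{2} + \frac{\sqrt{5}}{2}\right)\left(- \frac{5}{2} + \frac{\sqrt{5}}{2}\right)^n + \left(- \frac{\sqrt{5}}{2} - \frac{1}{2}\right)\left(- \frac{5}{2} - \frac{\sqrt{5}}{2}\right)^n.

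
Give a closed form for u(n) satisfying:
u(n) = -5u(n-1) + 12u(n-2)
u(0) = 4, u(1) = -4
Characteristic equation: x² + 5x - 12 = 0.
Discriminant Δ = (-5)² + 4·(12) = 73.
Roots r₁,₂ = (-5 ± √73)/2, so r₁ = - \frac{5}{2} + \frac{\sqrt{73}}{2}, r₂ = - \frac{\sqrt{73}}{2} - \frac{5}{2}.
General solution: u(n) = A·r₁^n + B·r₂^n.
From the initial conditions, A + B = 4 and r₁A + r₂B = -4.
Since r₁ - r₂ = √73: A = (-4 - (4)r₂)/√73 = \frac{6 \sqrt{73}}{73} + 2, and B = 4 - A = 2 - \frac{6 \sqrt{73}}{73}.
So u(n) = \left(\frac{6 \sqrt{73}}{73} + 2\right)\left(- \frac{5}{2} + \frac{\sqrt{73}}{2}\right)^n + \left(2 - \frac{6 \sqrt{73}}{73}\right)\left(- \frac{\sqrt{73}}{2} - \frac{5}{2}\right)^n.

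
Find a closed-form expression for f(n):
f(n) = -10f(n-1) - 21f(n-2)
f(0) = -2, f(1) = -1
Characteristic equation: x² + 10x + 21 = 0, which factors as (x - (-3))(x - (-7)) = 0.
Roots r₁ = -3, r₂ = -7 (distinct).
General solution: f(n) = A·(-3)^n + B·(-7)^n.
From f(0) = -2: A + B = -2.
From f(1) = -1: -3A - 7B = -1.
Solving: A = - \frac{15}{4}, B = \frac{7}{4}.
So f(n) = - \frac{15 \left(-3\right)^{n}}{4} + \frac{7 \left(-7\right)^{n}}{4}.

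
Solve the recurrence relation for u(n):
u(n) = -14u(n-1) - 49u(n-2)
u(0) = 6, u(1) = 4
Characteristic equation: x² + 14x + 49 = 0, which is (x - (-7))².
Repeated root r = -7.
General solution: u(n) = (A + Bn)·(-7)^n.
From u(0) = 6: A = 6.
From u(1) = 4: (A + B)·(-7) = 4 ⇒ B = - \frac{46}{7}.
So u(n) = \left(6 - \frac{46 n}{7}\right) \cdot (-7)^n.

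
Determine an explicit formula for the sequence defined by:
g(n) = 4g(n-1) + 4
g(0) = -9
First-order linear non-homogeneous.
Homogeneous solution: g_h(n) = A·(4)^n.
Try constant particular solution g_p = K: K = 4K + 4 ⇒ K = - \frac{4}{3}.
General: g(n) = A·(4)^n - \frac{4}{3}.
Apply g(0) = -9: A - \frac{4}{3} = -9 ⇒ A = - \frac{23}{3}.
So g(n) = - \frac{23 \cdot 4^{n}}{3} - \frac{4}{3}.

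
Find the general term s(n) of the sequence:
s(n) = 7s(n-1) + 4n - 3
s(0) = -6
First-order linear with linear forcing.
Homogeneous solution: s_h(n) = A·(7)^n.
Try particular s_p(n) = pn + q. Substituting:
  pn + q = 7(p(n-1) + q) + 4n - 3.
Matching the n-coefficient: p = 7p + 4 ⇒ p = - \frac{2}{3}.
Matching constants: q = -7p + 7q - 3 ⇒ q = - \frac{5}{18}.
General: s(n) = A·(7)^n - \frac{2 n}{3} - \frac{5}{18}.
Apply s(0) = -6: A - \frac{5}{18} = -6 ⇒ A = - \frac{103}{18}.
So s(n) = - \frac{103 \cdot 7^{n}}{18} - \frac{2 n}{3} - \frac{5}{18}.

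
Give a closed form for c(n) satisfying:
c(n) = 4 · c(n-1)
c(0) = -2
Pure geometric recurrence with ratio 4.
By induction c(n) = c(0) · (4)^n = - 2 \cdot 4^{n}.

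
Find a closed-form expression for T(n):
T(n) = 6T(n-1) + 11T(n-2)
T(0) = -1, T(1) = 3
Characteristic equation: x² - 6x - 11 = 0.
Discriminant Δ = (6)² + 4·(11) = 80.
Roots r₁,₂ = (6 ± √80)/2, so r₁ = 3 + 2 \sqrt{5}, r₂ = 3 - 2 \sqrt{5}.
General solution: T(n) = A·r₁^n + B·r₂^n.
From the initial conditions, A + B = -1 and r₁A + r₂B = 3.
Since r₁ - r₂ = √80: A = (3 - (-1)r₂)/√80 = - \frac{1}{2} + \frac{3 \sqrt{5}}{10}, and B = -1 - A = - \frac{3 \sqrt{5}}{10} - \frac{1}{2}.
So T(n) = \left(- \frac{1}{2} + \frac{3 \sqrt{5}}{10}\right)\left(3 + 2 \sqrt{5}\right)^n + \left(- \frac{3 \sqrt{5}}{10} - \frac{1}{2}\right)\left(3 - 2 \sqrt{5}\right)^n.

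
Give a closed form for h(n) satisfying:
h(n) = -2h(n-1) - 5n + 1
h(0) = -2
First-order linear with linear forcing.
Homogeneous solution: h_h(n) = A·(-2)^n.
Try particular h_p(n) = pn + q. Substituting:
  pn + q = -2(p(n-1) + q) - 5n + 1.
Matching the n-coefficient: p = -2p - 5 ⇒ p = - \frac{5}{3}.
Matching constants: q = 2p - 2q + 1 ⇒ q = - \frac{7}{9}.
General: h(n) = A·(-2)^n - \frac{5 n}{3} - \frac{7}{9}.
Apply h(0) = -2: A - \frac{7}{9} = -2 ⇒ A = - \frac{11}{9}.
So h(n) = - \frac{11 \left(-2\right)^{n}}{9} - \frac{5 n}{3} - \frac{7}{9}.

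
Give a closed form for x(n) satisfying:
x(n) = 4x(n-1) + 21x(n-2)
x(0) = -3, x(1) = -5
Characteristic equation: x² - 4x - 21 = 0, which factors as (x - (-3))(x - (7)) = 0.
Roots r₁ = -3, r₂ = 7 (distinct).
General solution: x(n) = A·(-3)^n + B·(7)^n.
From x(0) = -3: A + B = -3.
From x(1) = -5: -3A + 7B = -5.
Solving: A = - \frac{8}{5}, B = - \frac{7}{5}.
So x(n) = - \frac{8 \left(-3\right)^{n}}{5} - \frac{7 \cdot 7^{n}}{5}.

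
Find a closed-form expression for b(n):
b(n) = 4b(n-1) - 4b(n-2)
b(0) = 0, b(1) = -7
Characteristic equation: x² - 4x + 4 = 0, which is (x - (2))².
Repeated root r = 2.
General solution: b(n) = (A + Bn)·(2)^n.
From b(0) = 0: A = 0.
From b(1) = -7: (A + B)·(2) = -7 ⇒ B = - \frac{7}{2}.
So b(n) = \left(- \frac{7 n}{2}\right) \cdot (2)^n.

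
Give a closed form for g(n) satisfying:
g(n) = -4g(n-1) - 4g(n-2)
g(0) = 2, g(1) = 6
Characteristic equation: x² + 4x + 4 = 0, which is (x - (-2))².
Repeated root r = -2.
General solution: g(n) = (A + Bn)·(-2)^n.
From g(0) = 2: A = 2.
From g(1) = 6: (A + B)·(-2) = 6 ⇒ B = -5.
So g(n) = \left(2 - 5 n\right) \cdot (-2)^n.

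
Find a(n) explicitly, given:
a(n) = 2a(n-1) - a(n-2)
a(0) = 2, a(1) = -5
Characteristic equation: x² - 2x + 1 = 0, which is (x - (1))².
Repeated root r = 1.
General solution: a(n) = (A + Bn)·(1)^n.
From a(0) = 2: A = 2.
From a(1) = -5: (A + B)·(1) = -5 ⇒ B = -7.
So a(n) = \left(2 - 7 n\right) \cdot (1)^n.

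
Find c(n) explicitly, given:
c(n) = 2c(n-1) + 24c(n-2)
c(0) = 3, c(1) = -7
Characteristic equation: x² - 2x - 24 = 0, which factors as (x - (6))(x - (-4)) = 0.
Roots r₁ = 6, r₂ = -4 (distinct).
General solution: c(n) = A·(6)^n + B·(-4)^n.
From c(0) = 3: A + B = 3.
From c(1) = -7: 6A - 4B = -7.
Solving: A = \frac{1}{2}, B = \frac{5}{2}.
So c(n) = \frac{5 \left(-4\right)^{n}}{2} + \frac{6^{n}}{2}.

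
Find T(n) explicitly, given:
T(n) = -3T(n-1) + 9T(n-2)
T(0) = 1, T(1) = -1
Characteristic equation: x² + 3x - 9 = 0.
Discriminant Δ = (-3)² + 4·(9) = 45.
Roots r₁,₂ = (-3 ± √45)/2, so r₁ = - \frac{3}{2} + \frac{3 \sqrt{5}}{2}, r₂ = - \frac{3 \sqrt{5}}{2} - \frac{3}{2}.
General solution: T(n) = A·r₁^n + B·r₂^n.
From the initial conditions, A + B = 1 and r₁A + r₂B = -1.
Since r₁ - r₂ = √45: A = (-1 - (1)r₂)/√45 = \frac{\sqrt{5}}{30} + \frac{1}{2}, and B = 1 - A = \frac{1}{2} - \frac{\sqrt{5}}{30}.
So T(n) = \left(\frac{\sqrt{5}}{30} + \frac{1}{2}\right)\left(- \frac{3}{2} + \frac{3 \sqrt{5}}{2}\right)^n + \left(\frac{1}{2} - \frac{\sqrt{5}}{30}\right)\left(- \frac{3 \sqrt{5}}{2} - \frac{3}{2}\right)^n.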